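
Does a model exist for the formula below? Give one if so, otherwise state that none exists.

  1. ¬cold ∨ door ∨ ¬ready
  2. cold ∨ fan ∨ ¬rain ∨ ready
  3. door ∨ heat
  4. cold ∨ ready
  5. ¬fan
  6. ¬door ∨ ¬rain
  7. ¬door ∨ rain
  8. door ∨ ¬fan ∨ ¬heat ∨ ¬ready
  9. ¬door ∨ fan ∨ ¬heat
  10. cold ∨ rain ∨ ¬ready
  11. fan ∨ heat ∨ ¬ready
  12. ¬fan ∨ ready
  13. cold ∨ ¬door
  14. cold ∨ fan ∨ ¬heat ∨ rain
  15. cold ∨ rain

Unit clause (¬fan) forces fan = False.
Try door = True:
  (¬door ∨ ¬rain) forces rain = False.
  clause (¬door ∨ rain) is falsified — backtrack.
So door = False.
  then (door ∨ heat) forces heat = True.
Set ready = False.
  then (cold ∨ ready) forces cold = True.
Set rain = False.
All clauses satisfied.

door: False, ready: False, rain: False, fan: False, heat: True, cold: True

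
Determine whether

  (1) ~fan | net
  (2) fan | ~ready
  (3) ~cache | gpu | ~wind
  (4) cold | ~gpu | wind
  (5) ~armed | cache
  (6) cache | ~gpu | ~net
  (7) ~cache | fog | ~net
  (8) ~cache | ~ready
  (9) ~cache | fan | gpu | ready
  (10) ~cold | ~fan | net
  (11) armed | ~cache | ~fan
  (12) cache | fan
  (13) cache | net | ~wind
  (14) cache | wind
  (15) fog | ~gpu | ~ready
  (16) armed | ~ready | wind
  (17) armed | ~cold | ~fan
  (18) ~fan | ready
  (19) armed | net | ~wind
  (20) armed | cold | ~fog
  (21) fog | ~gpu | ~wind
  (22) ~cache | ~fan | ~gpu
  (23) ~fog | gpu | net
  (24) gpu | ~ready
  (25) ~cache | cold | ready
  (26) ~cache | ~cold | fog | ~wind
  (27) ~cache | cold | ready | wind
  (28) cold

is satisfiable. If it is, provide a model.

armed = False, cold = True, ready = False, fan = False, gpu = True, net = True, wind = True, cache = True, fog = True

Unit clause (cold) forces cold = True.
Set armed = False.
  then (armed | ~cold | ~fan) forces fan = False.
  then (fan | ~ready) forces ready = False.
  then (cache | fan) forces cache = True.
  then (~cache | fan | gpu | ready) forces gpu = True.
Set net = True.
  then (~cache | fog | ~net) forces fog = True.
Set wind = True.
All clauses satisfied.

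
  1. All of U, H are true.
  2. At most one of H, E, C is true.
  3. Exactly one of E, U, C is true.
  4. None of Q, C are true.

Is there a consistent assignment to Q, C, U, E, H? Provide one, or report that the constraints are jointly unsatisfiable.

Q = False, C = False, U = True, E = False, H = True

  (1) {U, H}: all 2 true ✓
  (2) {H, E, C}: 1 true — at most one ✓
  (3) {E, U, C}: 1 true — exactly one ✓
  (4) {Q, C}: 0 true — none ✓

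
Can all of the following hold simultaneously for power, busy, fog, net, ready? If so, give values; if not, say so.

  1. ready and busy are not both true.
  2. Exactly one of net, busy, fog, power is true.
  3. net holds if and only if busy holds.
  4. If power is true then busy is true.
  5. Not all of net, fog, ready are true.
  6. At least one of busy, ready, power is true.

power=F; busy=F; fog=T; net=F; ready=T

  (1) ready=T, busy=F — not both ✓
  (2) {net, busy, fog, power}: 1 true — exactly one ✓
  (3) net=F, busy=F — same ✓
  (4) power=F ⇒ busy: vacuous ✓
  (5) {net, fog, ready}: 2/3 true — not all ✓
  (6) {busy, ready, power}: 1 true — at least one ✓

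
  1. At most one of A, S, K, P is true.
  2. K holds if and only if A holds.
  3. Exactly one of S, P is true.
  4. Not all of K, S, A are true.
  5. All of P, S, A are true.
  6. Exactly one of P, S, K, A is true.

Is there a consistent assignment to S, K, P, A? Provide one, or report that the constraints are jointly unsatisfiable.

Unsatisfiable — no assignment works.

Case S = True:
  (1) with S=T forces A = False.
  Constraint (5) is violated (A=F) — contradiction.
Case S = False:
  Constraint (5) is violated (S=F) — contradiction.
Both cases fail — unsatisfiable.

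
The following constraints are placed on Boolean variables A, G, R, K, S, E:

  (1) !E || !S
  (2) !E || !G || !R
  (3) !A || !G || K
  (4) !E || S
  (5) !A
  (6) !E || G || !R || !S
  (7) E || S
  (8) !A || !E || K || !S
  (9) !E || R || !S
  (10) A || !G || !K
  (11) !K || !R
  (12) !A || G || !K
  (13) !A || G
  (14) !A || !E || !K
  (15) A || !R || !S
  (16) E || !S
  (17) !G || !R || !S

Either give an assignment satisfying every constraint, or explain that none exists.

Case S = True:
  (!E || !S) forces E = False.
  Clause (E || !S) is falsified — contradiction.
Case S = False:
  (!E || S) forces E = False.
  Clause (E || S) is falsified — contradiction.
Both cases fail, so the formula is unsatisfiable.

Unsatisfiable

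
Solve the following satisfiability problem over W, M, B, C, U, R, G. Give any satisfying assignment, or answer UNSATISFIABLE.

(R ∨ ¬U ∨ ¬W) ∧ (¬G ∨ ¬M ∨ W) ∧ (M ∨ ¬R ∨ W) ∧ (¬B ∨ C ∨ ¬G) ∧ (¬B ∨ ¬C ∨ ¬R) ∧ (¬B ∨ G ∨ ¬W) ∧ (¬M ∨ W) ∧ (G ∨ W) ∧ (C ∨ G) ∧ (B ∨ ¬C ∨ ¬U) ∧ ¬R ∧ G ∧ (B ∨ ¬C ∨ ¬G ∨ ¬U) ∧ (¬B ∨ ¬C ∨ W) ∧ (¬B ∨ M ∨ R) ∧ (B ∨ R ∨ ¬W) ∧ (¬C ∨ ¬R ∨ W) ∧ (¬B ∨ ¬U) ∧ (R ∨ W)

Unit clause (¬R) forces R = False.
Unit clause (G) forces G = True.
In (R ∨ W) only W is left, so W = True.
In (R ∨ ¬U ∨ ¬W) only ¬U is left, so U = False.
In (B ∨ R ∨ ¬W) only B is left, so B = True.
In (¬B ∨ C ∨ ¬G) only C is left, so C = True.
In (¬B ∨ M ∨ R) only M is left, so M = True.
All clauses satisfied.

W = True, M = True, B = True, C = True, U = False, R = False, G = True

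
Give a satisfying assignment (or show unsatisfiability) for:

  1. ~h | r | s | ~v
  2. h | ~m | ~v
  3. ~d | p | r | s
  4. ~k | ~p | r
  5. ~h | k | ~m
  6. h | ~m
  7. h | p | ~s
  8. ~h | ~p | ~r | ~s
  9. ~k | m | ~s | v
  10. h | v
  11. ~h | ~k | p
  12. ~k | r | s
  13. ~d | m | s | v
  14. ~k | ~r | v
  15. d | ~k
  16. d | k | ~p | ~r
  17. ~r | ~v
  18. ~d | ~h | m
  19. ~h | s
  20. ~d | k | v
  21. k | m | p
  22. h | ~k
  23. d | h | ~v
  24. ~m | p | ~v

Set r = False.
Set s = True.
Try m = True:
  (h | ~m) forces h = True.
  (~h | k | ~m) forces k = True.
  (~k | ~p | r) forces p = False.
  clause (~h | ~k | p) is falsified — backtrack.
So m = False.
Set k = False.
  then (k | m | p) forces p = True.
Set v = True.
Set h = False.
  then (d | h | ~v) forces d = True.
All clauses satisfied.

r = False, s = True, m = False, k = False, p = True, v = True, h = False, d = True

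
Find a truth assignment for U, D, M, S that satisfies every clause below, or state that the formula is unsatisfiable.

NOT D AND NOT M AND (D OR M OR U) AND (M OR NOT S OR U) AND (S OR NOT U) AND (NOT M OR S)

U = True, D = False, M = False, S = True

Unit clause (NOT D) forces D = False.
Unit clause (NOT M) forces M = False.
In (D OR M OR U) only U is left, so U = True.
In (S OR NOT U) only S is left, so S = True.
All clauses satisfied.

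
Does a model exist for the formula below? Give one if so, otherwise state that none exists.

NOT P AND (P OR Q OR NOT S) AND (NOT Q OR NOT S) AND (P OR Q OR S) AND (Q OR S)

Unit clause (NOT P) forces P = False.
Set Q = True.
  then (NOT Q OR NOT S) forces S = False.
Check each clause:
  (NOT P): NOT P holds.
  (P OR Q OR NOT S): Q holds.
  (NOT Q OR NOT S): NOT S holds.
  (P OR Q OR S): Q holds.
  (Q OR S): Q holds.
All clauses satisfied.

Q: True, P: False, S: False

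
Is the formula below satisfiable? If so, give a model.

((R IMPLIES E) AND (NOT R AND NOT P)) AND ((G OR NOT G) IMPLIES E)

G = False, R = False, P = False, E = True

  (R IMPLIES E) AND (NOT R AND NOT P) = True
    R IMPLIES E = True
    NOT R AND NOT P = True
      NOT R = True
      NOT P = True
  (G OR NOT G) IMPLIES E = True
    G OR NOT G = True
      NOT G = True
Both conjuncts True, so the formula holds.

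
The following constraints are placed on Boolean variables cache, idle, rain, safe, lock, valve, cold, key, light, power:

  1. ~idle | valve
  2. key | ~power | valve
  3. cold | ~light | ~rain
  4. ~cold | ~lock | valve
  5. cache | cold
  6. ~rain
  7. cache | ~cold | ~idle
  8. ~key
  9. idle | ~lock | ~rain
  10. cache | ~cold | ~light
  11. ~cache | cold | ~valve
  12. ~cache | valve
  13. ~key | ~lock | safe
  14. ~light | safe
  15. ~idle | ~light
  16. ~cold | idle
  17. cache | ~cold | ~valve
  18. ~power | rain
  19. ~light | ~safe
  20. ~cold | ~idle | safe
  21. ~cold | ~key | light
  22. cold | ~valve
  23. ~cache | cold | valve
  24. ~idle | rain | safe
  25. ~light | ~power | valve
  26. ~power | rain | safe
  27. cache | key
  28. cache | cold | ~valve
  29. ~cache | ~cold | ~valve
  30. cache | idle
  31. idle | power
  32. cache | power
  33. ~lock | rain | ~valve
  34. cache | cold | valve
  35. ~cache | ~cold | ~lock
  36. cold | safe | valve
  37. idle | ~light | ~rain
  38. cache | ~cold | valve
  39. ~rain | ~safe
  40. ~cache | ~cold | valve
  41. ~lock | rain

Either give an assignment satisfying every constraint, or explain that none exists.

No satisfying assignment exists.

Case rain = True:
  Clause (~rain) is falsified — contradiction.
Case rain = False:
  (~key) forces key = False.
  (~power | rain) forces power = False.
  (cache | key) forces cache = True.
  (~cache | valve) forces valve = True.
  (~cache | cold | ~valve) forces cold = True.
  Clause (~cache | ~cold | ~valve) is falsified — contradiction.
Both cases fail, so the formula is unsatisfiable.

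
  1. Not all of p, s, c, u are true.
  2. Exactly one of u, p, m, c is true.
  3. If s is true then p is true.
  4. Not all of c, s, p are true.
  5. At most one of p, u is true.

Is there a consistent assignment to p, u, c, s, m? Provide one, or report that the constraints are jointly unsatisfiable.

p = True, u = False, c = False, s = False, m = False

  (1) {p, s, c, u}: 1/4 true — not all ✓
  (2) {u, p, m, c}: 1 true — exactly one ✓
  (3) s=F ⇒ p: vacuous ✓
  (4) {c, s, p}: 1/3 true — not all ✓
  (5) {p, u}: 1 true — at most one ✓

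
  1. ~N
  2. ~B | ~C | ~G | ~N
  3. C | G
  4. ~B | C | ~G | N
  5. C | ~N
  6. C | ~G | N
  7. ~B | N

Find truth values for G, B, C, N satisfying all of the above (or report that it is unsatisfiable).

G: True, B: False, C: True, N: False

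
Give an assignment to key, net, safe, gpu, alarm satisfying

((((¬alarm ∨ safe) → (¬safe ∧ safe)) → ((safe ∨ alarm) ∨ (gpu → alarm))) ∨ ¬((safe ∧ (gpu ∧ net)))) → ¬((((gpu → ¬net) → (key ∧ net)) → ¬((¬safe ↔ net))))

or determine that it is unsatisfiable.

key=T, net=T, safe=F, gpu=F, alarm=F

  ((((¬alarm ∨ safe) → (¬safe ∧ safe)) → ((safe ∨ alarm) ∨ (gpu → alarm))) ∨ ¬((safe ∧ (gpu ∧ net)))) → ¬((((gpu → ¬net) → (key ∧ net)) → ¬((¬safe ↔ net)))) = True
    (((¬alarm ∨ safe) → (¬safe ∧ safe)) → ((safe ∨ alarm) ∨ (gpu → alarm))) ∨ ¬((safe ∧ (gpu ∧ net))) = True
      ((¬alarm ∨ safe) → (¬safe ∧ safe)) → ((safe ∨ alarm) ∨ (gpu → alarm)) = True
        (¬alarm ∨ safe) → (¬safe ∧ safe) = False
          ¬alarm ∨ safe = True
            ¬alarm = True
          ¬safe ∧ safe = False
            ¬safe = True
        (safe ∨ alarm) ∨ (gpu → alarm) = True
          safe ∨ alarm = False
          gpu → alarm = True
      ¬((safe ∧ (gpu ∧ net))) = True
        safe ∧ (gpu ∧ net) = False
          gpu ∧ net = False
    ¬((((gpu → ¬net) → (key ∧ net)) → ¬((¬safe ↔ net)))) = True
      ((gpu → ¬net) → (key ∧ net)) → ¬((¬safe ↔ net)) = False
        (gpu → ¬net) → (key ∧ net) = True
          gpu → ¬net = True
            ¬net = False
          key ∧ net = True
        ¬((¬safe ↔ net)) = False
          ¬safe ↔ net = True
            ¬safe = True
The formula evaluates to True.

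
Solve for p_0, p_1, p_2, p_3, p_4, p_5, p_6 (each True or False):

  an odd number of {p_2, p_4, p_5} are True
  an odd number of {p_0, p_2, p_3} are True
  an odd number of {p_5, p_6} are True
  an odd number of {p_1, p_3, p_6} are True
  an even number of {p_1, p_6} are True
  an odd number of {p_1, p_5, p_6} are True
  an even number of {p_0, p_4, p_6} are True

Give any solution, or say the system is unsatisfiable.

p_0: True, p_1: False, p_2: True, p_3: True, p_4: True, p_5: True, p_6: False

{p_2, p_4, p_5}: 3 true → odd ✓
{p_0, p_2, p_3}: 3 true → odd ✓
{p_5, p_6}: 1 true → odd ✓
{p_1, p_3, p_6}: 1 true → odd ✓
{p_1, p_6}: 0 true → even ✓
{p_1, p_5, p_6}: 1 true → odd ✓
{p_0, p_4, p_6}: 2 true → even ✓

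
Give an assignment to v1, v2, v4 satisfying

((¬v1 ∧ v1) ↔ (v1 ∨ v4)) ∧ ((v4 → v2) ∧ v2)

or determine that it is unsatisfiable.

v1=F, v2=T, v4=F

  (¬v1 ∧ v1) ↔ (v1 ∨ v4) = True
    ¬v1 ∧ v1 = False
      ¬v1 = True
    v1 ∨ v4 = False
  (v4 → v2) ∧ v2 = True
    v4 → v2 = True
Both conjuncts True, so the formula holds.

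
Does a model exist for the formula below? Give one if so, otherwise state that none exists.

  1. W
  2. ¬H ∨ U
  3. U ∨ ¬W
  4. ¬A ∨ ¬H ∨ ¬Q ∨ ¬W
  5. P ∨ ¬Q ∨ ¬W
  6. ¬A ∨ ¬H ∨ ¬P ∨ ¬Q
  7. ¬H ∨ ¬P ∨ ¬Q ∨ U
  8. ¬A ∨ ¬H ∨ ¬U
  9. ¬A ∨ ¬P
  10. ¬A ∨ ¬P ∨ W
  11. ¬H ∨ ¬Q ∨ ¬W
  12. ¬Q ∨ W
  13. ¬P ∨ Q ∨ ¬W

Unit clause (W) forces W = True.
In (U ∨ ¬W) only U is left, so U = True.
Set P = False.
  then (P ∨ ¬Q ∨ ¬W) forces Q = False.
Set A = False.
Set H = False.
All clauses satisfied.

P = False, A = False, U = True, W = True, Q = False, H = False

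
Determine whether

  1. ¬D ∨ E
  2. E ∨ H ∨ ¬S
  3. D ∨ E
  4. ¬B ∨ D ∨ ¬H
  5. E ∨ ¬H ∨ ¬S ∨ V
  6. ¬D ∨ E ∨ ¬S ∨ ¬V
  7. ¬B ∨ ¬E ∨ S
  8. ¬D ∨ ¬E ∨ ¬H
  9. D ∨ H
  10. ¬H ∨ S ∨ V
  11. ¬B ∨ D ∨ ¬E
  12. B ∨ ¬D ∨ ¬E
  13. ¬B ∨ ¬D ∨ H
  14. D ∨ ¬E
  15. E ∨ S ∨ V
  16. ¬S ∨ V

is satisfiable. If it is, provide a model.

The formula is unsatisfiable.

Case D = True:
  (¬D ∨ E) forces E = True.
  (¬D ∨ ¬E ∨ ¬H) forces H = False.
  (B ∨ ¬D ∨ ¬E) forces B = True.
  Clause (¬B ∨ ¬D ∨ H) is falsified — contradiction.
Case D = False:
  (D ∨ E) forces E = True.
  Clause (D ∨ ¬E) is falsified — contradiction.
Both cases fail, so the formula is unsatisfiable.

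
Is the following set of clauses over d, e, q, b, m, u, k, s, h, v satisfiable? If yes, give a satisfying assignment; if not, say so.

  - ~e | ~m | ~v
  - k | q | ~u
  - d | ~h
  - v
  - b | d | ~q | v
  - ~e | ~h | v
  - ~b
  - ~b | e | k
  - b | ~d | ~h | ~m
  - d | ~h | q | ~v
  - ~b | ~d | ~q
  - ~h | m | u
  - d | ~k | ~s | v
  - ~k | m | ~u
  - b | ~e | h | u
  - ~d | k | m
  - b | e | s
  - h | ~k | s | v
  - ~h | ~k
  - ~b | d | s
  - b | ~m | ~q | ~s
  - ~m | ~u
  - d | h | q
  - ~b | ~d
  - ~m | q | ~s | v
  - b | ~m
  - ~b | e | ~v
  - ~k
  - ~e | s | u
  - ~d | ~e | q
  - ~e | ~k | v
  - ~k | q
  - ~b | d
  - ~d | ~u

Unit clause (v) forces v = True.
Unit clause (~b) forces b = False.
In (b | ~m) only ~m is left, so m = False.
Unit clause (~k) forces k = False.
In (~d | k | m) only ~d is left, so d = False.
In (d | ~h) only ~h is left, so h = False.
In (d | h | q) only q is left, so q = True.
Set e = False.
  then (b | e | s) forces s = True.
Set u = False.
All clauses satisfied.

d = False, e = False, q = True, b = False, m = False, u = False, k = False, s = True, h = False, v = True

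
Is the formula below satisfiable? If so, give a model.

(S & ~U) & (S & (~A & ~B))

U = False, S = True, B = False, A = False

  S & ~U = True
    ~U = True
  S & (~A & ~B) = True
    ~A & ~B = True
      ~A = True
      ~B = True
Both conjuncts True, so the formula holds.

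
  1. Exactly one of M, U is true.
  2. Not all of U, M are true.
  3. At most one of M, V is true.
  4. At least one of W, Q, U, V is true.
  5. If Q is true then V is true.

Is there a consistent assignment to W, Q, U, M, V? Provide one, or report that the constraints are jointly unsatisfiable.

W: True; Q: True; U: True; M: False; V: True

  (1) {M, U}: 1 true — exactly one ✓
  (2) {U, M}: 1/2 true — not all ✓
  (3) {M, V}: 1 true — at most one ✓
  (4) {W, Q, U, V}: 4 true — at least one ✓
  (5) Q=T ⇒ V: T ✓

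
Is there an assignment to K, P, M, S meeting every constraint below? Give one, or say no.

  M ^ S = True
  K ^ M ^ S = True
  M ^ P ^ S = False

K=F, P=T, M=F, S=T

M ^ S = F ^ T = True ✓
K ^ M ^ S = F ^ F ^ T = True ✓
M ^ P ^ S = F ^ T ^ T = False ✓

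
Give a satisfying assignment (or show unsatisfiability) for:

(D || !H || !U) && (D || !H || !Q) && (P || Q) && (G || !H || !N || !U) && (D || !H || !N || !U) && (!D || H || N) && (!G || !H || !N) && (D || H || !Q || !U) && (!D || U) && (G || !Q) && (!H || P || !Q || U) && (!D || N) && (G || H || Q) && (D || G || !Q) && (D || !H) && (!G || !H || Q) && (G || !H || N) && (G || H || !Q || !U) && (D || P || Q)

Q = True, D = False, P = True, H = False, G = True, N = False, U = False

Set Q = True.
  then (G || !Q) forces G = True.
Set D = False.
  then (D || !H || !Q) forces H = False.
  then (D || H || !Q || !U) forces U = False.
Set P = True.
Set N = False.
All clauses satisfied.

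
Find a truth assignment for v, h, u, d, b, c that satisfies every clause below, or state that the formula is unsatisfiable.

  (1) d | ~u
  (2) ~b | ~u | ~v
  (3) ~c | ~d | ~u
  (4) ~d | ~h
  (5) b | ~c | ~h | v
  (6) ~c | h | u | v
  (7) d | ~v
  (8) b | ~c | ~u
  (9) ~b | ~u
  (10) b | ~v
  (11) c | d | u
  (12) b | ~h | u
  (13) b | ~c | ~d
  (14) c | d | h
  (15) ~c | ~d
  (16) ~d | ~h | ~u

v = False; h = False; u = False; d = True; b = False; c = False

Set v = False.
Set h = False.
Set u = False.
  then (~c | h | u | v) forces c = False.
  then (c | d | u) forces d = True.
Set b = False.
All clauses satisfied.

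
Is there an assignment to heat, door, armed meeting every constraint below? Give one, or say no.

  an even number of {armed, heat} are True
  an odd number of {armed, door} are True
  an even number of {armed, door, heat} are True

heat = True, door = False, armed = True

{armed, heat}: 2 true → even ✓
{armed, door}: 1 true → odd ✓
{armed, door, heat}: 2 true → even ✓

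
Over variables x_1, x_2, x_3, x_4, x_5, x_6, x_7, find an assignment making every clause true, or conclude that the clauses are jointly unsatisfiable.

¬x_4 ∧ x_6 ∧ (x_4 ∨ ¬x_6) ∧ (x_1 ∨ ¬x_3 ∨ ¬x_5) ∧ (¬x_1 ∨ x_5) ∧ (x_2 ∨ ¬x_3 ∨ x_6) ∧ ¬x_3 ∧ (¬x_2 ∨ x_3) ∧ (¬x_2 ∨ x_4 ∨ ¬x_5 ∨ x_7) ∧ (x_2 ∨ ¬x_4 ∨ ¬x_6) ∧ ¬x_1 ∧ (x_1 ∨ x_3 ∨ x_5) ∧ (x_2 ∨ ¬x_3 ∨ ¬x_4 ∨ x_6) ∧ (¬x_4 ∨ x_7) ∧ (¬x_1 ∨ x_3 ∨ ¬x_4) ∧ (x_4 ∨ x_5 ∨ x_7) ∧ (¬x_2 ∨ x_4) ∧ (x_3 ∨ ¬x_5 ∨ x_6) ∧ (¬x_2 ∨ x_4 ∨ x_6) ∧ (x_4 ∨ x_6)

UNSATISFIABLE

Case x_4 = True:
  Clause (¬x_4) is falsified — contradiction.
Case x_4 = False:
  (x_6) forces x_6 = True.
  Clause (x_4 ∨ ¬x_6) is falsified — contradiction.
Both cases fail, so the formula is unsatisfiable.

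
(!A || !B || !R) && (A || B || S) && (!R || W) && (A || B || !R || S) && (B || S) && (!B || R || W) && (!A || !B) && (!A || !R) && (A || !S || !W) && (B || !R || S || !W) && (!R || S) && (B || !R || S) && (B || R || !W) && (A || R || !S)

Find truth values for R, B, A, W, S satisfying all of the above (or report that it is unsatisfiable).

R: False; B: False; A: True; W: False; S: True

Try R = True:
  (!R || W) forces W = True.
  (!A || !R) forces A = False.
  (A || !S || !W) forces S = False.
  clause (!R || S) is falsified — backtrack.
So R = False.
Set B = False.
  then (B || S) forces S = True.
  then (B || R || !W) forces W = False.
  then (A || R || !S) forces A = True.
All clauses satisfied.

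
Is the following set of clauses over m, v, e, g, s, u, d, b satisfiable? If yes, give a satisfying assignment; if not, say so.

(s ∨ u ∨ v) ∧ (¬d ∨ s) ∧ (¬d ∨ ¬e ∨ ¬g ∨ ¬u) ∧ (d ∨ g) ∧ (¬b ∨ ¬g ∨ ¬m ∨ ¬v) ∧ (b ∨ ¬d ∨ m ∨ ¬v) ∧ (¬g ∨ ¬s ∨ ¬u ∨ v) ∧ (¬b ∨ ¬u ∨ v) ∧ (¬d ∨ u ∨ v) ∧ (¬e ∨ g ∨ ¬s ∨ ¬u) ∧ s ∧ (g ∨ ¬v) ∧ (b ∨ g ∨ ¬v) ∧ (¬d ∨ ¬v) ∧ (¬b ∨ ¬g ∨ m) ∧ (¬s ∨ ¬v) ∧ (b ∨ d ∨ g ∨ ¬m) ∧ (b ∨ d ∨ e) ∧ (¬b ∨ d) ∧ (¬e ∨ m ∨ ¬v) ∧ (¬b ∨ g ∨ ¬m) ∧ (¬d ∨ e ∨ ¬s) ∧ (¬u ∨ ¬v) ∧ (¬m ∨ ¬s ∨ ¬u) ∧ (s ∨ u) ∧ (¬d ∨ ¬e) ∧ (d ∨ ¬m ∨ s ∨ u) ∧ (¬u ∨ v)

Unit clause (s) forces s = True.
In (¬s ∨ ¬v) only ¬v is left, so v = False.
In (¬u ∨ v) only ¬u is left, so u = False.
In (¬d ∨ u ∨ v) only ¬d is left, so d = False.
In (¬b ∨ d) only ¬b is left, so b = False.
In (d ∨ g) only g is left, so g = True.
In (b ∨ d ∨ e) only e is left, so e = True.
Set m = True.
All clauses satisfied.

m=T, v=F, e=T, g=T, s=T, u=F, d=F, b=F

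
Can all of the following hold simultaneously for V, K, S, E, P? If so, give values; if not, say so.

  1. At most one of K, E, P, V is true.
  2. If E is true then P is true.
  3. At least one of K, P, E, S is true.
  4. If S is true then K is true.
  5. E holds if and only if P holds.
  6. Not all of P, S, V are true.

V: False, K: True, S: False, E: False, P: False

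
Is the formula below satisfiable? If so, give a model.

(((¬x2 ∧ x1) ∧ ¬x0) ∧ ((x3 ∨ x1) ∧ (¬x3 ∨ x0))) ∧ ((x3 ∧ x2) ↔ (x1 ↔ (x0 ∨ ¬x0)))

Case x0 = True: the conjunct ¬x0 is False.
Case x0 = False: the formula simplifies to ((¬x2 ∧ x1) ∧ ((x3 ∨ x1) ∧ ¬x3)) ∧ ((x3 ∧ x2) ↔ x1).
  x1 = True: simplifies to (¬x2 ∧ ¬x3) ∧ (x3 ∧ x2).
    x2 = True: the conjunct ¬x2 is False.
    x2 = False: the conjunct x2 is False.
  x1 = False: the conjunct x1 is False.
Both cases fail — unsatisfiable.

Unsatisfiable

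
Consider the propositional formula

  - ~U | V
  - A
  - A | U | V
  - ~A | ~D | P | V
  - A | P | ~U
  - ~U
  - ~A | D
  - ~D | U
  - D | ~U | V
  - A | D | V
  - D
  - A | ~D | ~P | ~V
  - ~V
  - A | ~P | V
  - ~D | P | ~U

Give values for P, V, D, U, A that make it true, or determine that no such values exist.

Case D = True:
  (A) forces A = True.
  (~U) forces U = False.
  Clause (~D | U) is falsified — contradiction.
Case D = False:
  Clause (D) is falsified — contradiction.
Both cases fail, so the formula is unsatisfiable.

No satisfying assignment exists.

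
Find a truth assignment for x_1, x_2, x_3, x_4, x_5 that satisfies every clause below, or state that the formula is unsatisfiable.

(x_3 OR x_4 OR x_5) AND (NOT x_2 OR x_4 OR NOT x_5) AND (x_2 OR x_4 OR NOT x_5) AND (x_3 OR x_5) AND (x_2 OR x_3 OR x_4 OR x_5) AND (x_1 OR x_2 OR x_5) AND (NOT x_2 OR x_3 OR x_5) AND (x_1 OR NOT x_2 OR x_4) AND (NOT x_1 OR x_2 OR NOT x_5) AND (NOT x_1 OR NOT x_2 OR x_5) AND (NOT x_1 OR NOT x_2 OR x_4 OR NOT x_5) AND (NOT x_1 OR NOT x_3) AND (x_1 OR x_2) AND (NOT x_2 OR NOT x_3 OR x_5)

x_1=T, x_2=T, x_3=F, x_4=T, x_5=T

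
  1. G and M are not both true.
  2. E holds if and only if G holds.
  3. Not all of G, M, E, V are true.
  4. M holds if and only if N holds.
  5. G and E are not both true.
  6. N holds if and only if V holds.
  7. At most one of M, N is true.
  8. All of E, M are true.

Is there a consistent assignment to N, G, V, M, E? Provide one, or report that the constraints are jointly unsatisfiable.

The formula is unsatisfiable.

Case E = True:
  (2) with E=T forces G = True.
  Constraint (5) is violated (G=T, E=T) — contradiction.
Case E = False:
  Constraint (8) is violated (E=F) — contradiction.
Both cases fail — unsatisfiable.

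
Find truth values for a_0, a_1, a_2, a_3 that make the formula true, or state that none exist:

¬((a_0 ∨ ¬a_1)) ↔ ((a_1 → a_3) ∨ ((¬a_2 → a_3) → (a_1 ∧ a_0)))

a_0=F, a_1=T, a_2=T, a_3=T

  ¬((a_0 ∨ ¬a_1)) ↔ ((a_1 → a_3) ∨ ((¬a_2 → a_3) → (a_1 ∧ a_0))) = True
    ¬((a_0 ∨ ¬a_1)) = True
      a_0 ∨ ¬a_1 = False
        ¬a_1 = False
    (a_1 → a_3) ∨ ((¬a_2 → a_3) → (a_1 ∧ a_0)) = True
      a_1 → a_3 = True
      (¬a_2 → a_3) → (a_1 ∧ a_0) = False
        ¬a_2 → a_3 = True
          ¬a_2 = False
        a_1 ∧ a_0 = False
The formula evaluates to True.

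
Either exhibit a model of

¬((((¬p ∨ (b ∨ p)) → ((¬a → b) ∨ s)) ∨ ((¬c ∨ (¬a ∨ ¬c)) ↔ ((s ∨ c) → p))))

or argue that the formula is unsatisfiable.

c=T; a=F; s=F; p=F; b=F

  ¬((((¬p ∨ (b ∨ p)) → ((¬a → b) ∨ s)) ∨ ((¬c ∨ (¬a ∨ ¬c)) ↔ ((s ∨ c) → p)))) = True
    ((¬p ∨ (b ∨ p)) → ((¬a → b) ∨ s)) ∨ ((¬c ∨ (¬a ∨ ¬c)) ↔ ((s ∨ c) → p)) = False
      (¬p ∨ (b ∨ p)) → ((¬a → b) ∨ s) = False
        ¬p ∨ (b ∨ p) = True
          ¬p = True
          b ∨ p = False
        (¬a → b) ∨ s = False
          ¬a → b = False
            ¬a = True
      (¬c ∨ (¬a ∨ ¬c)) ↔ ((s ∨ c) → p) = False
        ¬c ∨ (¬a ∨ ¬c) = True
          ¬c = False
          ¬a ∨ ¬c = True
            ¬a = True
            ¬c = False
        (s ∨ c) → p = False
          s ∨ c = True
The formula evaluates to True.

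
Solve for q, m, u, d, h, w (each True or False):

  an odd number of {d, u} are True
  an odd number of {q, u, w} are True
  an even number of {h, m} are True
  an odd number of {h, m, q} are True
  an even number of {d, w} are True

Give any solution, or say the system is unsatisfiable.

Adding constraints 1, 2, 3, 4, 5 mod 2: every variable appears an even number of times on the left, so the left side is 0.
But the right sides sum to 1 (mod 2). 0 ≠ 1 — the system is inconsistent.

Unsatisfiable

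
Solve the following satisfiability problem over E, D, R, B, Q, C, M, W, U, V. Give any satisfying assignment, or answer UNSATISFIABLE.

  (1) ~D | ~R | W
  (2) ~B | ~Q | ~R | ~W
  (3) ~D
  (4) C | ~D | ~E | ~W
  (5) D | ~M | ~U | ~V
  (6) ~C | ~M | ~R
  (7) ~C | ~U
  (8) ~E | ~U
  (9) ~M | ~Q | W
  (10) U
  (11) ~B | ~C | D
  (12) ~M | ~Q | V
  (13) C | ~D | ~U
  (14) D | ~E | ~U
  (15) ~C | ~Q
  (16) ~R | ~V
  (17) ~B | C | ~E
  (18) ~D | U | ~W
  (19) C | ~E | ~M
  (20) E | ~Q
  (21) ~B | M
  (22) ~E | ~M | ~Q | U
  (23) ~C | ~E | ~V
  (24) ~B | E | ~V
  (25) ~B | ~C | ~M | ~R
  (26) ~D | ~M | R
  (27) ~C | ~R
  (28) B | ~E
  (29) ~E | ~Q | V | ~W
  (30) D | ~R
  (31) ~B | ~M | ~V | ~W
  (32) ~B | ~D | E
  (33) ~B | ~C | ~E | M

Unit clause (~D) forces D = False.
Unit clause (U) forces U = True.
In (D | ~E | ~U) only ~E is left, so E = False.
In (E | ~Q) only ~Q is left, so Q = False.
In (D | ~R) only ~R is left, so R = False.
In (~C | ~U) only ~C is left, so C = False.
Set B = False.
Set M = True.
  then (D | ~M | ~U | ~V) forces V = False.
Set W = False.
All clauses satisfied.

E = False, D = False, R = False, B = False, Q = False, C = False, M = True, W = False, U = True, V = False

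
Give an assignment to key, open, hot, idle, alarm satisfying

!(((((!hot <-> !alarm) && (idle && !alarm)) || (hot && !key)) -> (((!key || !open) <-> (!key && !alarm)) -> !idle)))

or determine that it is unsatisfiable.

key: False, open: True, hot: False, idle: True, alarm: False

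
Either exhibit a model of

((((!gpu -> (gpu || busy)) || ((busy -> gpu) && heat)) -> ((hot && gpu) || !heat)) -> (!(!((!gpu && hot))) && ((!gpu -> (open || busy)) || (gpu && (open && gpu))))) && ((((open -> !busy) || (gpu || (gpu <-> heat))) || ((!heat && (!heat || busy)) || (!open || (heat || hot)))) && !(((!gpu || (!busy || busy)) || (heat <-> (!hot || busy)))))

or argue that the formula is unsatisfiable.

The conjunct !(((!gpu || (!busy || busy)) || (heat <-> (!hot || busy)))) is unsatisfiable on its own:
  busy = True: this becomes !((True || heat)) = False.
  busy = False: this becomes !((True || (heat <-> !hot))) = False.
So the whole conjunction is unsatisfiable.

No satisfying assignment exists.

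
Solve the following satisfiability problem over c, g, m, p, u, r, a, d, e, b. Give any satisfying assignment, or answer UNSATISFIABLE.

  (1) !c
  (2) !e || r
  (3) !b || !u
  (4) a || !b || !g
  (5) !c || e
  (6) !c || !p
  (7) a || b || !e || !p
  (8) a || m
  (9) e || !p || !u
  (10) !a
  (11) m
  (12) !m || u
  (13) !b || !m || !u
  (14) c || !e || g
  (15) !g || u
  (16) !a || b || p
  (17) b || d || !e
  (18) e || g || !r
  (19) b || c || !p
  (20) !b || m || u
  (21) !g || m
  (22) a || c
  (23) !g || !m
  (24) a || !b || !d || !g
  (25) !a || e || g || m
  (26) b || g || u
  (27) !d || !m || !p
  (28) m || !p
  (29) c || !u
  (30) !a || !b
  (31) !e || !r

Unsatisfiable

Case c = True:
  Clause (!c) is falsified — contradiction.
Case c = False:
  (!a) forces a = False.
  Clause (a || c) is falsified — contradiction.
Both cases fail, so the formula is unsatisfiable.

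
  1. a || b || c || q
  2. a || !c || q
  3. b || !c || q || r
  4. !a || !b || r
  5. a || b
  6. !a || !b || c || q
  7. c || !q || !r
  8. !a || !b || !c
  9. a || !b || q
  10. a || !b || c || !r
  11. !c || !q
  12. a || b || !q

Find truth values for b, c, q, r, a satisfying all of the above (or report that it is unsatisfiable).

b: False, c: True, q: False, r: True, a: True

Set b = False.
  then (a || b) forces a = True.
Set c = True.
  then (!c || !q) forces q = False.
  then (b || !c || q || r) forces r = True.
All clauses satisfied.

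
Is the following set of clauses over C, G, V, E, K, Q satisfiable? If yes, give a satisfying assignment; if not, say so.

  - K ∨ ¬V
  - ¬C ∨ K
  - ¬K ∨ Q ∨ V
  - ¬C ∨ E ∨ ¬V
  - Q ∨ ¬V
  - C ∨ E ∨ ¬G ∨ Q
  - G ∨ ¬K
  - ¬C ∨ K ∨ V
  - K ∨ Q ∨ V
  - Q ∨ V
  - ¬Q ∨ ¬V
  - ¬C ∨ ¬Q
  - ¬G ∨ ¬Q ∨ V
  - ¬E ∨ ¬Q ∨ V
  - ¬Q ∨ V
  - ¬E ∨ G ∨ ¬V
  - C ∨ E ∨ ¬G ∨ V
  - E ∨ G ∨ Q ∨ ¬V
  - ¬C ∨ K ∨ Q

Case Q = True:
  (¬Q ∨ ¬V) forces V = False.
  Clause (¬Q ∨ V) is falsified — contradiction.
Case Q = False:
  (Q ∨ ¬V) forces V = False.
  Clause (Q ∨ V) is falsified — contradiction.
Both cases fail, so the formula is unsatisfiable.

Unsatisfiable — no assignment works.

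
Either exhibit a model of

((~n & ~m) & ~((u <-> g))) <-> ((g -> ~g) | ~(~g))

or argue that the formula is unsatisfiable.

n=F, g=F, u=T, m=F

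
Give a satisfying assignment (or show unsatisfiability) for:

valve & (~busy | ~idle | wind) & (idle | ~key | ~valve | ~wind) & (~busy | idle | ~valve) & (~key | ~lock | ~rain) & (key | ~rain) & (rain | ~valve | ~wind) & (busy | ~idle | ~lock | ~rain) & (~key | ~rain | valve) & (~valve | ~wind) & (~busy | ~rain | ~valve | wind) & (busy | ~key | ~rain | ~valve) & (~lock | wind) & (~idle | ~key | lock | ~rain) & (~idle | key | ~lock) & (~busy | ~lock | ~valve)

Unit clause (valve) forces valve = True.
In (~valve | ~wind) only ~wind is left, so wind = False.
In (~lock | wind) only ~lock is left, so lock = False.
Set busy = False.
Set idle = False.
Try rain = True:
  (key | ~rain) forces key = True.
  clause (busy | ~key | ~rain | ~valve) is falsified — backtrack.
So rain = False.
Set key = False.
All clauses satisfied.

wind = False; busy = False; valve = True; idle = False; rain = False; lock = False; key = False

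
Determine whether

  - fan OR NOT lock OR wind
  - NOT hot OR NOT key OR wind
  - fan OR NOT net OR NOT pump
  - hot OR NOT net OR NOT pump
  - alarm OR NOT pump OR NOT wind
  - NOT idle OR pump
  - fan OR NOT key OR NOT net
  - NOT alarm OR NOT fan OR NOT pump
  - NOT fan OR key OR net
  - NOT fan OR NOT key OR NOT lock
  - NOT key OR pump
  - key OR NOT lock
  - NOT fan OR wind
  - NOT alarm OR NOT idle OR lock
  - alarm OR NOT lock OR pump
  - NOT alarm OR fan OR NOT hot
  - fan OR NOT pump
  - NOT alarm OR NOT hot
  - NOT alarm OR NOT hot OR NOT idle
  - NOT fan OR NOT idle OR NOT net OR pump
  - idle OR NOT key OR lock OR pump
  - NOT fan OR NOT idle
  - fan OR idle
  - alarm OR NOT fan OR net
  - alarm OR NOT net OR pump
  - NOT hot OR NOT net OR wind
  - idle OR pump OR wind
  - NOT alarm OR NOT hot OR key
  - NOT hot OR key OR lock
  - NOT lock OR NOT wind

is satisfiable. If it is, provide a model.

idle = False, net = True, pump = False, wind = True, hot = False, fan = True, alarm = True, lock = False, key = False

Try idle = True:
  (NOT idle OR pump) forces pump = True.
  (fan OR NOT pump) forces fan = True.
  clause (NOT fan OR NOT idle) is falsified — backtrack.
So idle = False.
  then (fan OR idle) forces fan = True.
  then (NOT fan OR wind) forces wind = True.
  then (NOT lock OR NOT wind) forces lock = False.
Try net = False:
  (NOT fan OR key OR net) forces key = True.
  (NOT key OR pump) forces pump = True.
  (alarm OR NOT pump OR NOT wind) forces alarm = True.
  clause (NOT alarm OR NOT fan OR NOT pump) is falsified — backtrack.
So net = True.
Try pump = True:
  (hot OR NOT net OR NOT pump) forces hot = True.
  (alarm OR NOT pump OR NOT wind) forces alarm = True.
  clause (NOT alarm OR NOT fan OR NOT pump) is falsified — backtrack.
So pump = False.
  then (NOT key OR pump) forces key = False.
  then (alarm OR NOT net OR pump) forces alarm = True.
  then (NOT alarm OR NOT hot OR key) forces hot = False.
All clauses satisfied.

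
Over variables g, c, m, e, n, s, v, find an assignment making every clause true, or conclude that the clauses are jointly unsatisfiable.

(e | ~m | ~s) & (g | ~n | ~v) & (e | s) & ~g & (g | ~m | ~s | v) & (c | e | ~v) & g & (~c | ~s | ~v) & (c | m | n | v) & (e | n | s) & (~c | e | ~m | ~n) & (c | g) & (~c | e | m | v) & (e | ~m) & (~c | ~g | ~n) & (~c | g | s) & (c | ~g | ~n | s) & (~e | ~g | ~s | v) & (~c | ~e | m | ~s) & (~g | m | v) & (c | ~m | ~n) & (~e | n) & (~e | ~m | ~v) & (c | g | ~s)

Case g = True:
  Clause (~g) is falsified — contradiction.
Case g = False:
  Clause (g) is falsified — contradiction.
Both cases fail, so the formula is unsatisfiable.

No satisfying assignment exists.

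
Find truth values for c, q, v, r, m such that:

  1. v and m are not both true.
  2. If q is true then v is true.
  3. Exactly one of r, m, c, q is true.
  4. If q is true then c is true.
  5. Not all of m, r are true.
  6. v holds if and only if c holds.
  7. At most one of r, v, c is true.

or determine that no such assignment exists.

c = False, q = False, v = False, r = False, m = True

  (1) v=F, m=T — not both ✓
  (2) q=F ⇒ v: vacuous ✓
  (3) {r, m, c, q}: 1 true — exactly one ✓
  (4) q=F ⇒ c: vacuous ✓
  (5) {m, r}: 1/2 true — not all ✓
  (6) v=F, c=F — same ✓
  (7) {r, v, c}: 0 true — at most one ✓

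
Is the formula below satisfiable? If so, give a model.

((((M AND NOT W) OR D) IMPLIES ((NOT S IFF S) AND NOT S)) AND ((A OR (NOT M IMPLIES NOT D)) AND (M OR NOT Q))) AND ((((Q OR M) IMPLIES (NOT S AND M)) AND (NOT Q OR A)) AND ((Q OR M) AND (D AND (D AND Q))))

UNSATISFIABLE

Case Q = True: the formula simplifies to ((((M AND NOT W) OR D) IMPLIES ((NOT S IFF S) AND NOT S)) AND ((A OR (NOT M IMPLIES NOT D)) AND M)) AND (((NOT S AND M) AND A) AND (D AND D)).
  D = True: simplifies to (((NOT S IFF S) AND NOT S) AND ((A OR M) AND M)) AND ((NOT S AND M) AND A).
    S = True: the conjunct NOT S IFF S becomes NOT True IFF True = False.
    S = False: the conjunct NOT S IFF S becomes NOT False IFF False = False.
  D = False: the conjunct D is False.
Case Q = False: the conjunct Q is False.
Both cases fail — unsatisfiable.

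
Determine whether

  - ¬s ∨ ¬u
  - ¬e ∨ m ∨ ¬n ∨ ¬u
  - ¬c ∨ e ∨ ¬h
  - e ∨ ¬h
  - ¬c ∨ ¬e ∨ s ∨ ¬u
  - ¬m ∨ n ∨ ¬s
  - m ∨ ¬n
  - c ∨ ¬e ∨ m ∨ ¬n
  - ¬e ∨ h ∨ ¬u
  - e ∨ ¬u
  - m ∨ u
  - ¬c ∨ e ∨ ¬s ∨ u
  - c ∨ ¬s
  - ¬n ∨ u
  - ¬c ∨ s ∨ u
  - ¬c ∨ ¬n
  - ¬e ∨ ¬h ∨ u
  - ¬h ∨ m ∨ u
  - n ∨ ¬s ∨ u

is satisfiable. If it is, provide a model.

Set e = False.
  then (e ∨ ¬h) forces h = False.
  then (e ∨ ¬u) forces u = False.
  then (m ∨ u) forces m = True.
  then (¬n ∨ u) forces n = False.
  then (n ∨ ¬s ∨ u) forces s = False.
  then (¬c ∨ s ∨ u) forces c = False.
All clauses satisfied.

e = False; c = False; s = False; u = False; m = True; n = False; h = False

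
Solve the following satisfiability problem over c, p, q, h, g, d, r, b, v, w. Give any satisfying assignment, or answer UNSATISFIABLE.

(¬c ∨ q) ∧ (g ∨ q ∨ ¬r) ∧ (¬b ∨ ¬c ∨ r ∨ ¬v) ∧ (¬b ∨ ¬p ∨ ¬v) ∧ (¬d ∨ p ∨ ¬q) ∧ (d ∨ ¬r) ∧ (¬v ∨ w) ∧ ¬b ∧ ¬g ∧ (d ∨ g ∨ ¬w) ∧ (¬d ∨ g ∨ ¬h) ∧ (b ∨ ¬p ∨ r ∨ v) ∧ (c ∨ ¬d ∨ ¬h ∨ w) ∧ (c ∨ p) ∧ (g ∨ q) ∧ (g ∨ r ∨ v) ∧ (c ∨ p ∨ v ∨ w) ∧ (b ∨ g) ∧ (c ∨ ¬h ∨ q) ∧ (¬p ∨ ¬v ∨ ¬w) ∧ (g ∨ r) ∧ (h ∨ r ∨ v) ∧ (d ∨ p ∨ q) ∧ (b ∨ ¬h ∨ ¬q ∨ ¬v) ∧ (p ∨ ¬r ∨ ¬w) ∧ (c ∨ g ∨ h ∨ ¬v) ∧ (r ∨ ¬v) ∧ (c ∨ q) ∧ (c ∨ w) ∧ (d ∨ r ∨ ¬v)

The formula is unsatisfiable.

Case g = True:
  Clause (¬g) is falsified — contradiction.
Case g = False:
  (¬b) forces b = False.
  Clause (b ∨ g) is falsified — contradiction.
Both cases fail, so the formula is unsatisfiable.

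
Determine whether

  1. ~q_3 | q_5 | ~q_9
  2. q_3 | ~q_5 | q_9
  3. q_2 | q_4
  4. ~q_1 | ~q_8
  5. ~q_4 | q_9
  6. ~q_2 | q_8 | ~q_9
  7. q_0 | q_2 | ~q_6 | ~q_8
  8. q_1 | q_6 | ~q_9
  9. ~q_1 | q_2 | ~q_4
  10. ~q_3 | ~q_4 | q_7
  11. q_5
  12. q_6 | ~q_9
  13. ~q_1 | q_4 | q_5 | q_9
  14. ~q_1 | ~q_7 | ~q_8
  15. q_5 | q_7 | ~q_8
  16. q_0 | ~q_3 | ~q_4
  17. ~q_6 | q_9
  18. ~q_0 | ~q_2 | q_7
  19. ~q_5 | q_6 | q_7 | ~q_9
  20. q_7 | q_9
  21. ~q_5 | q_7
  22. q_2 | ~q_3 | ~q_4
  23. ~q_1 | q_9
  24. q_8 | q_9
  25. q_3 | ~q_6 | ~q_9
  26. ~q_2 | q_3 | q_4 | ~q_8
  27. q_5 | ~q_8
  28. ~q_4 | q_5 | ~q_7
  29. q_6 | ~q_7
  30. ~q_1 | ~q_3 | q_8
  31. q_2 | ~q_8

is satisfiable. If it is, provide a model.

Unit clause (q_5) forces q_5 = True.
In (~q_5 | q_7) only q_7 is left, so q_7 = True.
In (q_6 | ~q_7) only q_6 is left, so q_6 = True.
In (~q_6 | q_9) only q_9 is left, so q_9 = True.
In (q_3 | ~q_6 | ~q_9) only q_3 is left, so q_3 = True.
Set q_0 = True.
Try q_1 = True:
  (~q_1 | ~q_8) forces q_8 = False.
  clause (~q_1 | ~q_3 | q_8) is falsified — backtrack.
So q_1 = False.
Set q_2 = True.
  then (~q_2 | q_8 | ~q_9) forces q_8 = True.
Set q_4 = False.
All clauses satisfied.

q_0 = True, q_1 = False, q_2 = True, q_3 = True, q_4 = False, q_5 = True, q_6 = True, q_7 = True, q_8 = True, q_9 = True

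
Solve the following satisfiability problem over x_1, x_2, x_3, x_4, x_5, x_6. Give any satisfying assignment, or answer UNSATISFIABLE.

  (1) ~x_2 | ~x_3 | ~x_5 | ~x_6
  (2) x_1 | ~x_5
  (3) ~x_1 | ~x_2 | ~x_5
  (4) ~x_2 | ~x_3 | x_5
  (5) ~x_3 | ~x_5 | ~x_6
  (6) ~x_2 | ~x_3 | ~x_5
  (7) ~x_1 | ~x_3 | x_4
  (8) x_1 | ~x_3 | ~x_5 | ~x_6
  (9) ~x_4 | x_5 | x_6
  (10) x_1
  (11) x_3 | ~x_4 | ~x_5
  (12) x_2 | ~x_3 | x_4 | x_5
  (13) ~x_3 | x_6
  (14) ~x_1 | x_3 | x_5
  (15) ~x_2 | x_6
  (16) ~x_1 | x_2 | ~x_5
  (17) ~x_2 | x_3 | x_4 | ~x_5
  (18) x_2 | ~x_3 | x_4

x_1=T; x_2=F; x_3=T; x_4=T; x_5=F; x_6=T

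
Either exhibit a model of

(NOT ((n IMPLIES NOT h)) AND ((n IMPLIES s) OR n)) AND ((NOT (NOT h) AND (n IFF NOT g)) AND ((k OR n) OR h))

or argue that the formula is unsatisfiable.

k: False, n: True, g: False, h: True, s: False

  NOT ((n IMPLIES NOT h)) AND ((n IMPLIES s) OR n) = True
    NOT ((n IMPLIES NOT h)) = True
      n IMPLIES NOT h = False
        NOT h = False
    (n IMPLIES s) OR n = True
      n IMPLIES s = False
  (NOT (NOT h) AND (n IFF NOT g)) AND ((k OR n) OR h) = True
    NOT (NOT h) AND (n IFF NOT g) = True
      NOT (NOT h) = True
        NOT h = False
      n IFF NOT g = True
        NOT g = True
    (k OR n) OR h = True
      k OR n = True
Both conjuncts True, so the formula holds.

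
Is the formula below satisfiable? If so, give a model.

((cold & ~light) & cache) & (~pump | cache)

light: False, cache: True, cold: True, pump: False

  (cold & ~light) & cache = True
    cold & ~light = True
      ~light = True
  ~pump | cache = True
    ~pump = True
Both conjuncts True, so the formula holds.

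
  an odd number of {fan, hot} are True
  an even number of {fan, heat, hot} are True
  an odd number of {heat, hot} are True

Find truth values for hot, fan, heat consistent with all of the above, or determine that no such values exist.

hot = False, fan = True, heat = True

{fan, hot}: 1 true → odd ✓
{fan, heat, hot}: 2 true → even ✓
{heat, hot}: 1 true → odd ✓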